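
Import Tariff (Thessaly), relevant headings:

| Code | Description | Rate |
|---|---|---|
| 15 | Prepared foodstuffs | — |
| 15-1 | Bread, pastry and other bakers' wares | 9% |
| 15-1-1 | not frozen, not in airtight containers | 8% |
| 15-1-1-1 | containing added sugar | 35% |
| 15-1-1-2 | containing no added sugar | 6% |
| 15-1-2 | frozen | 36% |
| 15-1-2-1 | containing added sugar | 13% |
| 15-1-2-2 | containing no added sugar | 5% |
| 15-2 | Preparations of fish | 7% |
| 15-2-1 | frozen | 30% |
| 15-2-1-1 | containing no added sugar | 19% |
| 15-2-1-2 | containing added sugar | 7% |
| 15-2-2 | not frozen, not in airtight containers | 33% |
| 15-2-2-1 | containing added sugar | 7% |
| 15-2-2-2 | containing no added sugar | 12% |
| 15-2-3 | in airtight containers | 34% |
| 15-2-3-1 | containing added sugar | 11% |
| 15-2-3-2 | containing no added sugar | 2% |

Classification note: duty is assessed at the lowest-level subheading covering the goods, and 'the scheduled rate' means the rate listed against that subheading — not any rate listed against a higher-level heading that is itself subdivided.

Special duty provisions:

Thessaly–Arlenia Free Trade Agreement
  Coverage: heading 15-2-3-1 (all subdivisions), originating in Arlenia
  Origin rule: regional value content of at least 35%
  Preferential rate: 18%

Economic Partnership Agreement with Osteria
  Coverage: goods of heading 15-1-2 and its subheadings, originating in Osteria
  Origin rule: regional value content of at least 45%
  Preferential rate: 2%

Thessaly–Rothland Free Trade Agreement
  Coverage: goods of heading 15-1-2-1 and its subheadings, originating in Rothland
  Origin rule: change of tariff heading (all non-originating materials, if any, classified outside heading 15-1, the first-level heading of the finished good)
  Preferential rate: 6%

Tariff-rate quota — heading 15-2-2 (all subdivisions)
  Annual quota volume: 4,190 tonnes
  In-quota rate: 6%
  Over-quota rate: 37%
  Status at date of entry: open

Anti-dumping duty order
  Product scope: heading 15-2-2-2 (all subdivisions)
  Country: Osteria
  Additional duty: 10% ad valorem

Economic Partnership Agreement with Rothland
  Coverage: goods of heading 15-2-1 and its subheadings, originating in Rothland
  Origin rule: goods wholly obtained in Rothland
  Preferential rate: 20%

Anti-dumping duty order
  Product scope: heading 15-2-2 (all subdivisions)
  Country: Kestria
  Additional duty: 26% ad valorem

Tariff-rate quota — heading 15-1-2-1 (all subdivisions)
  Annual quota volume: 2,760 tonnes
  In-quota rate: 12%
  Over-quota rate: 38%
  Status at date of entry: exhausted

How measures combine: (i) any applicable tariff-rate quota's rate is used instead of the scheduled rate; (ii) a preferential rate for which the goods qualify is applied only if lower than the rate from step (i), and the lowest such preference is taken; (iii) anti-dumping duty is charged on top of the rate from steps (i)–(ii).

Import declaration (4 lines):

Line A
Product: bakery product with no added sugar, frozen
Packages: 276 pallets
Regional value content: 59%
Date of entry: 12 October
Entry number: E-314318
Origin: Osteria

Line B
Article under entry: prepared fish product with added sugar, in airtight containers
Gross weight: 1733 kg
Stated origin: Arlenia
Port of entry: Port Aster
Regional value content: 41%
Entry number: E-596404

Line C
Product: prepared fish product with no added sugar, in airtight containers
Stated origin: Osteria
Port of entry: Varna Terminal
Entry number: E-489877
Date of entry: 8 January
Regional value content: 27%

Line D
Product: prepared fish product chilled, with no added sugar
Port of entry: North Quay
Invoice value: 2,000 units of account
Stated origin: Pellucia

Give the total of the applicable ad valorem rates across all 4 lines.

Line A: bakery product → 15-1; frozen → 15-1-2; with no added sugar → 15-1-2-2. Scheduled 5%. Osteria agreement on 15-1-2: RVC ≥ 45% → 2% available; preferential 2%. → 2%.
Line B: prepared fish product → 15-2; in airtight containers → 15-2-3; with added sugar → 15-2-3-1. Scheduled 11%. Arlenia agreement on 15-2-3-1: RVC ≥ 35% → 18% available; preference 18% not lower than 11% → no reduction. → 11%.
Line C: prepared fish product → 15-2; in airtight containers → 15-2-3; with no added sugar → 15-2-3-2. Scheduled 2%. Osteria agreement on 15-1-2: 15-2-3-2 not covered. → 2%.
Line D: prepared fish product → 15-2; chilled → 15-2-2; with no added sugar → 15-2-2-2. Scheduled 12%. quota on 15-2-2 open → in-quota 6%. → 6%.
Sum: 2% + 11% + 2% + 6% = 21%.

21%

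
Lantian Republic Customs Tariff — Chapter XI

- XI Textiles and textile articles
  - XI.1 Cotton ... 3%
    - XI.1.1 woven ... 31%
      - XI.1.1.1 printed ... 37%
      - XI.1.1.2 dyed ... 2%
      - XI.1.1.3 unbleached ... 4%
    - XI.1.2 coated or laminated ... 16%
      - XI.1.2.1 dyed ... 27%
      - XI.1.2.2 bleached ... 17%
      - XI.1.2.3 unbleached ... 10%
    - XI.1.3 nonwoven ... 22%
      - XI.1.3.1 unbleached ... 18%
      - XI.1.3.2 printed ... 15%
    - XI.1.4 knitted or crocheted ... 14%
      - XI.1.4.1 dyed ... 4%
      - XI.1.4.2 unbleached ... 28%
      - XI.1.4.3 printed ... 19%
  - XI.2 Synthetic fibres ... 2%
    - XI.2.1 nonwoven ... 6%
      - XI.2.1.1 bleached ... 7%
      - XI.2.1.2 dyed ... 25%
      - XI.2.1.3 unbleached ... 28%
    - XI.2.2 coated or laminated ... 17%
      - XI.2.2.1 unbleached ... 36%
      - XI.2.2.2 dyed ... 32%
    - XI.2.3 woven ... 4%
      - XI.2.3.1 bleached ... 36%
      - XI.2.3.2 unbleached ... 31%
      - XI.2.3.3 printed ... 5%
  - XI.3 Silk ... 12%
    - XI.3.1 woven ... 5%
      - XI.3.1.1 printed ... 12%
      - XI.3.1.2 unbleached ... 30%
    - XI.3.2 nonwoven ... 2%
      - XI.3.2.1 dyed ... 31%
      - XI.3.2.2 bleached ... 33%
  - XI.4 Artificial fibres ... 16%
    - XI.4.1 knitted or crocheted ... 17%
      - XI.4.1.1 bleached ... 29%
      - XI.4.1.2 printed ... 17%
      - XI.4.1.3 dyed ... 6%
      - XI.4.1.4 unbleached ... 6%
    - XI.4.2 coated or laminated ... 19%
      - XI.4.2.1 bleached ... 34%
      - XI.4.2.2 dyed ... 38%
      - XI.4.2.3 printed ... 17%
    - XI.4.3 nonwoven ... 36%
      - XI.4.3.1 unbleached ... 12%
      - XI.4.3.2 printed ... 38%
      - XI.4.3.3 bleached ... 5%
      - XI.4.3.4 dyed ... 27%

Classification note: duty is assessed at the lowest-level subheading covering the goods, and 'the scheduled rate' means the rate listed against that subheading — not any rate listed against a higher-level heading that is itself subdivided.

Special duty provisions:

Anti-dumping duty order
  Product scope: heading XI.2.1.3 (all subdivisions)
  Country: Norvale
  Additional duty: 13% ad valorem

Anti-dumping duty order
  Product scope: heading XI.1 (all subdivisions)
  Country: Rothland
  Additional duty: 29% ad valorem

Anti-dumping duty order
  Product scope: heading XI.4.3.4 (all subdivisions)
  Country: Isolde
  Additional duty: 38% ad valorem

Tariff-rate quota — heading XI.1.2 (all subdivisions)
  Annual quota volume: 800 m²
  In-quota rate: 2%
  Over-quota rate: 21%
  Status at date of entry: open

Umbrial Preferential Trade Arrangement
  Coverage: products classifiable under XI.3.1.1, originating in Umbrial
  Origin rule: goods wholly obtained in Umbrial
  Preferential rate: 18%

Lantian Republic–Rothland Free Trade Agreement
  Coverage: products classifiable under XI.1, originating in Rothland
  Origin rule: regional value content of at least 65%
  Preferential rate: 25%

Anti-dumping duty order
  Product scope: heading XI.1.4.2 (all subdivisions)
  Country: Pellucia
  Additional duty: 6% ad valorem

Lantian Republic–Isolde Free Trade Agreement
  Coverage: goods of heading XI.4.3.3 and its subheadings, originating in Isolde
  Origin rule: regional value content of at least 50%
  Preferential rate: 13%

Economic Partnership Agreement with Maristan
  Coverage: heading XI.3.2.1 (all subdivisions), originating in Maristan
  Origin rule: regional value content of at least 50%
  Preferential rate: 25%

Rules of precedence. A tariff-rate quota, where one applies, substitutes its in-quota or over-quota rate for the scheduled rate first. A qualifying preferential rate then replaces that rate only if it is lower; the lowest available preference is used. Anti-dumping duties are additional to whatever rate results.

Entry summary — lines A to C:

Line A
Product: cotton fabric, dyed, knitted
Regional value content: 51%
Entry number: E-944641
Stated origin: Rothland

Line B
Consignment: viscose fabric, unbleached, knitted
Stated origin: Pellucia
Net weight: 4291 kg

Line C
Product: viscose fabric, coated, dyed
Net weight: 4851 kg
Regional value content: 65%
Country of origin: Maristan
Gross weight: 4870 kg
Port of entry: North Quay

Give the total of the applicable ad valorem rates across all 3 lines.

Line A: cotton → XI.1; knitted → XI.1.4; dyed → XI.1.4.1. Scheduled 4%. Rothland agreement on XI.1: RVC < 65%; anti-dumping (Rothland, XI.1): +29%; total 4% + 29% = 33%. → 33%.
Line B: viscose → XI.4; knitted → XI.4.1; unbleached → XI.4.1.4. Scheduled 6%. No special measure applies. → 6%.
Line C: viscose → XI.4; coated → XI.4.2; dyed → XI.4.2.2. Scheduled 38%. Maristan agreement on XI.3.2.1: XI.4.2.2 not covered. → 38%.
Sum: 33% + 6% + 38% = 77%.

77%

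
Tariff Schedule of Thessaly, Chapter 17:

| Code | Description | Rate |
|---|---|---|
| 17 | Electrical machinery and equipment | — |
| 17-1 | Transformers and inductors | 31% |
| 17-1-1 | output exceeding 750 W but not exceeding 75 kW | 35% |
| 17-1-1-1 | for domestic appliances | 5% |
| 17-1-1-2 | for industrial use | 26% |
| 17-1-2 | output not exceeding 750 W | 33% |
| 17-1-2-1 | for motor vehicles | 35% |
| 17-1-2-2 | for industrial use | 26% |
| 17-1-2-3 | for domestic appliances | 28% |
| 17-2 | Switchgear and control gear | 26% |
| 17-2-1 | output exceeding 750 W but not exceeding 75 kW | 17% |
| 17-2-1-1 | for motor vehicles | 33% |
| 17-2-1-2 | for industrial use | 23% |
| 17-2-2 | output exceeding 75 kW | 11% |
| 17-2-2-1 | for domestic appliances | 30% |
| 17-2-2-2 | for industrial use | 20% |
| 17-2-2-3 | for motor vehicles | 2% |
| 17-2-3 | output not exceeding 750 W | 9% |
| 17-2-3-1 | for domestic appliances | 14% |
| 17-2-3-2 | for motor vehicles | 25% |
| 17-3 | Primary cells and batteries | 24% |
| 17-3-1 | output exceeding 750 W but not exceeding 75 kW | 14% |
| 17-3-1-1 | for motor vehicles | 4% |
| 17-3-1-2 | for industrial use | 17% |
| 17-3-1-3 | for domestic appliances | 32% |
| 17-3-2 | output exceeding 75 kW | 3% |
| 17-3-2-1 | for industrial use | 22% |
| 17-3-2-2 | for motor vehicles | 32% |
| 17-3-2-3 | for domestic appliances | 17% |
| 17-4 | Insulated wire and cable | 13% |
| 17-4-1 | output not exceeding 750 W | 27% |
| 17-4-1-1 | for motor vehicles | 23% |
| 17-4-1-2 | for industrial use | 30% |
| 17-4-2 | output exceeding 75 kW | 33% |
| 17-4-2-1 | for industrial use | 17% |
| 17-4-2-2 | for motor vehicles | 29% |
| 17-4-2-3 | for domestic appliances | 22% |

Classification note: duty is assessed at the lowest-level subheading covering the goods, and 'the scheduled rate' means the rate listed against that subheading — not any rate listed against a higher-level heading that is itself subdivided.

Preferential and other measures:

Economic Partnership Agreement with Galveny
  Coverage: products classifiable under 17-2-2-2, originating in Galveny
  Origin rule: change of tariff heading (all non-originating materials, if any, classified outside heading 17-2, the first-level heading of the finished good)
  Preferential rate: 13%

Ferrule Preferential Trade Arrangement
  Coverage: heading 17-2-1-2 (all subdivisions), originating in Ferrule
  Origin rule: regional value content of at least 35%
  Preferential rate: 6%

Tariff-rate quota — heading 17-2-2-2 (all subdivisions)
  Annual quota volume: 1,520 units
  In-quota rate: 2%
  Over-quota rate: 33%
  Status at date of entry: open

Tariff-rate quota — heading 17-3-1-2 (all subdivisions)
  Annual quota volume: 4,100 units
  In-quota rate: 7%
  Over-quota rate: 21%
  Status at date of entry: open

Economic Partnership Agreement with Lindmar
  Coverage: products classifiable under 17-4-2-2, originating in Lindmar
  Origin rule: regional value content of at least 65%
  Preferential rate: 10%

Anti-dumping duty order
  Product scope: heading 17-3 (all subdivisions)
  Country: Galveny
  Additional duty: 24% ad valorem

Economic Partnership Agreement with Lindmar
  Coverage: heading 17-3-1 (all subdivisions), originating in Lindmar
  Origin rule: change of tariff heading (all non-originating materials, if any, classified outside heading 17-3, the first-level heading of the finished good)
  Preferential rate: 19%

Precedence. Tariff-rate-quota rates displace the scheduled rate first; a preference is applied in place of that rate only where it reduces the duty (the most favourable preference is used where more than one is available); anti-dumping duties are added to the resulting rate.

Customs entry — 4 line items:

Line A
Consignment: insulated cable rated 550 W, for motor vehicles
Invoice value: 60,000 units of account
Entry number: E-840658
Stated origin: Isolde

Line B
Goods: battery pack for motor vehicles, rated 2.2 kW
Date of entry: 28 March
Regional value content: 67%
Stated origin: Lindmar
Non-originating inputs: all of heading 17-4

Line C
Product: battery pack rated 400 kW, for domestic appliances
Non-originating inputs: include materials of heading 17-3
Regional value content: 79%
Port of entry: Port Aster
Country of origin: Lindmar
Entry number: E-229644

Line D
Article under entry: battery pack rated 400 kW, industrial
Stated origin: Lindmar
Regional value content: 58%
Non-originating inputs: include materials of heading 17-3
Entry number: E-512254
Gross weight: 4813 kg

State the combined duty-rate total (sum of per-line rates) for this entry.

66%

Line A: insulated cable → 17-4; rated 550 W → 17-4-1; for motor vehicles → 17-4-1-1. Scheduled 23%. No special measure applies. → 23%.
Line B: battery pack → 17-3; rated 2.2 kW → 17-3-1; for motor vehicles → 17-3-1-1. Scheduled 4%. Lindmar agreement on 17-4-2-2: 17-3-1-1 not covered; Lindmar agreement on 17-3-1: CTH met → 19% available; preference 19% not lower than 4% → no reduction. → 4%.
Line C: battery pack → 17-3; rated 400 kW → 17-3-2; for domestic appliances → 17-3-2-3. Scheduled 17%. Lindmar agreement on 17-4-2-2: 17-3-2-3 not covered; Lindmar agreement on 17-3-1: 17-3-2-3 not covered. → 17%.
Line D: battery pack → 17-3; rated 400 kW → 17-3-2; industrial → 17-3-2-1. Scheduled 22%. Lindmar agreement on 17-4-2-2: 17-3-2-1 not covered; Lindmar agreement on 17-3-1: 17-3-2-1 not covered. → 22%.
Sum: 23% + 4% + 17% + 22% = 66%.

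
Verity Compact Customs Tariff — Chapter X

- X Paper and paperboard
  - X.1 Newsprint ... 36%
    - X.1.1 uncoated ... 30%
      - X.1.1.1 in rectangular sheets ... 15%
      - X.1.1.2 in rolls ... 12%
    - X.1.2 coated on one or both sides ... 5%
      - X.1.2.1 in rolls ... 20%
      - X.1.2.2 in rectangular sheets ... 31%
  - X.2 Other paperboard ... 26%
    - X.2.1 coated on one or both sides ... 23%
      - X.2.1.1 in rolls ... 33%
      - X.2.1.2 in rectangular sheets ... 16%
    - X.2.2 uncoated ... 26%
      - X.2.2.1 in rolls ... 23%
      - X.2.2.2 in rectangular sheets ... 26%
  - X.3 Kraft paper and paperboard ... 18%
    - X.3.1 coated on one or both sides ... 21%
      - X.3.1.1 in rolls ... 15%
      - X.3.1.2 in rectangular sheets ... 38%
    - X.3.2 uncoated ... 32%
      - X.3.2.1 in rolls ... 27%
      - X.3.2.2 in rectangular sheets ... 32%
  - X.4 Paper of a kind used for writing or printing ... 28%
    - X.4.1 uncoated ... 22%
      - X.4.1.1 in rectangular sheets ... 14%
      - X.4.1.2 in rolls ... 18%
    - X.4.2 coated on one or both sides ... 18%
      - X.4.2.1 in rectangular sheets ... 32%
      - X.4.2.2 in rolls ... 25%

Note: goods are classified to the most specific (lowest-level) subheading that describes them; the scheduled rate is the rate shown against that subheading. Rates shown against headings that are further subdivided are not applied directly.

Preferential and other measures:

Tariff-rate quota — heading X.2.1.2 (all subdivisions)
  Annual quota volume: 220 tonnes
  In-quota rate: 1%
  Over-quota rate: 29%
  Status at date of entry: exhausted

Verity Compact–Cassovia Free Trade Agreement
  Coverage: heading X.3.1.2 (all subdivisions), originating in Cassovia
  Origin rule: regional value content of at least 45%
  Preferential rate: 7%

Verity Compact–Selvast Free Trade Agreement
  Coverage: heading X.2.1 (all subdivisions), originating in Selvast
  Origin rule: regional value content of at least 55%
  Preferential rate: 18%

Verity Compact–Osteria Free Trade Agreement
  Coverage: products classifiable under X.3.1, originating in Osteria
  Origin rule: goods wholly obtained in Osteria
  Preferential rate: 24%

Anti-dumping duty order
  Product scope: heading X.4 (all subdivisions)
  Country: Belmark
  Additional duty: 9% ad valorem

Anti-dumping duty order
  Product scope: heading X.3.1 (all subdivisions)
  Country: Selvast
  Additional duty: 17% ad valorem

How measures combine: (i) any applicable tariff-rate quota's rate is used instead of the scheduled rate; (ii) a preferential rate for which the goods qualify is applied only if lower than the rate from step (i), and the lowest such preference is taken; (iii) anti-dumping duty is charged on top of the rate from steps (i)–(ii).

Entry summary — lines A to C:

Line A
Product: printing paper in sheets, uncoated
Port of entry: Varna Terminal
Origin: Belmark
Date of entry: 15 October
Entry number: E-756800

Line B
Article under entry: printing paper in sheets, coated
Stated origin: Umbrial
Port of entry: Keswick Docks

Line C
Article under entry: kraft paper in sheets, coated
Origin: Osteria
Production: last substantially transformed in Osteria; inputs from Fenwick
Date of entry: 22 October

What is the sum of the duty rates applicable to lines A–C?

Line A: printing paper → X.4; uncoated → X.4.1; in sheets → X.4.1.1. Scheduled 14%. anti-dumping (Belmark, X.4): +9%; total 14% + 9% = 23%. → 23%.
Line B: printing paper → X.4; coated → X.4.2; in sheets → X.4.2.1. Scheduled 32%. No special measure applies. → 32%.
Line C: kraft paper → X.3; coated → X.3.1; in sheets → X.3.1.2. Scheduled 38%. Osteria agreement on X.3.1: not wholly obtained. → 38%.
Sum: 23% + 32% + 38% = 93%.

93%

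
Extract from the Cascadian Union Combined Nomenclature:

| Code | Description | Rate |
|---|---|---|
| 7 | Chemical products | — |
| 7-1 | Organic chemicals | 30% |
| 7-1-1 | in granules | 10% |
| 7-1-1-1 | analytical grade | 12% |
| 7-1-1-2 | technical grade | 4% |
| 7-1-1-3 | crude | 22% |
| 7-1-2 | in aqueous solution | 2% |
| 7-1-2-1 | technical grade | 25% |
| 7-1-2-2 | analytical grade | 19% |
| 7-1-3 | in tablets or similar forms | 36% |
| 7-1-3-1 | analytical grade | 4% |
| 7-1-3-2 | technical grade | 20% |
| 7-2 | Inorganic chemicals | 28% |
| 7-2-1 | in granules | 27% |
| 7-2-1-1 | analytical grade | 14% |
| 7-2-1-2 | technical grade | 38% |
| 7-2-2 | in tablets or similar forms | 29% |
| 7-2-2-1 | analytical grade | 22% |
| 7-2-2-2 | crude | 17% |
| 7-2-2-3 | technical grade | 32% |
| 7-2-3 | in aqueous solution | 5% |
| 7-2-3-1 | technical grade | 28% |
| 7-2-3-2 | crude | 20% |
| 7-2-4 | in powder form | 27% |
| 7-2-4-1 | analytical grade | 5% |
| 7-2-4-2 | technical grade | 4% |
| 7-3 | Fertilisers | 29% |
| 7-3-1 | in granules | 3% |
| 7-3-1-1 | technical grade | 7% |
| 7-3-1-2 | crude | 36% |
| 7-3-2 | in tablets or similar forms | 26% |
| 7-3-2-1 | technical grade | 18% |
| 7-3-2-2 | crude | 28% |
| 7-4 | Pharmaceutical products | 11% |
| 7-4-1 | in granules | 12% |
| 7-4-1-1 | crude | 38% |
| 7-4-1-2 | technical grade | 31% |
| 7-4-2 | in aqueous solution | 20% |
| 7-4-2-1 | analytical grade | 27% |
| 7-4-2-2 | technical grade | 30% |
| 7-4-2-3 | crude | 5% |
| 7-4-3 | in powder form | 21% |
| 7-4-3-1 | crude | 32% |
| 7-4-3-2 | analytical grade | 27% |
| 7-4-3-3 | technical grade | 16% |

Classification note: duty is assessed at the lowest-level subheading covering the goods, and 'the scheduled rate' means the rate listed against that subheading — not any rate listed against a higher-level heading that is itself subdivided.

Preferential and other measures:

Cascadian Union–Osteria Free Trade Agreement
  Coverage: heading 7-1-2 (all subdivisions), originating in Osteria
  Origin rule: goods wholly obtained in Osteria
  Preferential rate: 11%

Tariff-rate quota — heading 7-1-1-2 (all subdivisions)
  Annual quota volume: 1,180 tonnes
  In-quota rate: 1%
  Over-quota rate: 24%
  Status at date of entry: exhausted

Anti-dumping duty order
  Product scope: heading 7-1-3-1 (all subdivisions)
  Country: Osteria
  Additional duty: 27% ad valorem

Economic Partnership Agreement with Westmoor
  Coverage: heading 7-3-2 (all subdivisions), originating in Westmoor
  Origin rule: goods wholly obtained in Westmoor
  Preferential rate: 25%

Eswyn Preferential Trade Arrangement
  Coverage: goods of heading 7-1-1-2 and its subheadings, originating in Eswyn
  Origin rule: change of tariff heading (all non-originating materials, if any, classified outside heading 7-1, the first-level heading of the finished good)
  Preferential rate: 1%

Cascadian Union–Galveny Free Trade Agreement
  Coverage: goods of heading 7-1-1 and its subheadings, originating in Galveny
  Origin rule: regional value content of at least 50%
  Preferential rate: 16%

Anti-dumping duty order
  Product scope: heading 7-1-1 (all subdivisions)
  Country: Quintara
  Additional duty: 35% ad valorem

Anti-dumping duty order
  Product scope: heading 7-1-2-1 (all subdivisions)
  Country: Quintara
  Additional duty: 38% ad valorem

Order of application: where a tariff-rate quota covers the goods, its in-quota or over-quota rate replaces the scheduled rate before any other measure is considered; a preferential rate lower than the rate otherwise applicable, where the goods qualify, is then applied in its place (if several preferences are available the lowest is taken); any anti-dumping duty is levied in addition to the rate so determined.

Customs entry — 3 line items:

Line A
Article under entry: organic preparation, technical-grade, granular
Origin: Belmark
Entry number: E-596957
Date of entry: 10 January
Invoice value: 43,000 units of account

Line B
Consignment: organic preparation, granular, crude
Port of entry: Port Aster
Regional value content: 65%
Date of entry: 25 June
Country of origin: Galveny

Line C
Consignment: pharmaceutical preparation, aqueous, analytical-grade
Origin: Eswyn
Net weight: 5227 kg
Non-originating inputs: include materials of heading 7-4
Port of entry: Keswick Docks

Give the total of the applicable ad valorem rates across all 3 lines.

67%

Line A: organic → 7-1; granular → 7-1-1; technical-grade → 7-1-1-2. Scheduled 4%. quota on 7-1-1-2 exhausted → over-quota 24%. → 24%.
Line B: organic → 7-1; granular → 7-1-1; crude → 7-1-1-3. Scheduled 22%. Galveny agreement on 7-1-1: RVC ≥ 50% → 16% available; preferential 16%. → 16%.
Line C: pharmaceutical → 7-4; aqueous → 7-4-2; analytical-grade → 7-4-2-1. Scheduled 27%. Eswyn agreement on 7-1-1-2: 7-4-2-1 not covered. → 27%.
Sum: 24% + 16% + 27% = 67%.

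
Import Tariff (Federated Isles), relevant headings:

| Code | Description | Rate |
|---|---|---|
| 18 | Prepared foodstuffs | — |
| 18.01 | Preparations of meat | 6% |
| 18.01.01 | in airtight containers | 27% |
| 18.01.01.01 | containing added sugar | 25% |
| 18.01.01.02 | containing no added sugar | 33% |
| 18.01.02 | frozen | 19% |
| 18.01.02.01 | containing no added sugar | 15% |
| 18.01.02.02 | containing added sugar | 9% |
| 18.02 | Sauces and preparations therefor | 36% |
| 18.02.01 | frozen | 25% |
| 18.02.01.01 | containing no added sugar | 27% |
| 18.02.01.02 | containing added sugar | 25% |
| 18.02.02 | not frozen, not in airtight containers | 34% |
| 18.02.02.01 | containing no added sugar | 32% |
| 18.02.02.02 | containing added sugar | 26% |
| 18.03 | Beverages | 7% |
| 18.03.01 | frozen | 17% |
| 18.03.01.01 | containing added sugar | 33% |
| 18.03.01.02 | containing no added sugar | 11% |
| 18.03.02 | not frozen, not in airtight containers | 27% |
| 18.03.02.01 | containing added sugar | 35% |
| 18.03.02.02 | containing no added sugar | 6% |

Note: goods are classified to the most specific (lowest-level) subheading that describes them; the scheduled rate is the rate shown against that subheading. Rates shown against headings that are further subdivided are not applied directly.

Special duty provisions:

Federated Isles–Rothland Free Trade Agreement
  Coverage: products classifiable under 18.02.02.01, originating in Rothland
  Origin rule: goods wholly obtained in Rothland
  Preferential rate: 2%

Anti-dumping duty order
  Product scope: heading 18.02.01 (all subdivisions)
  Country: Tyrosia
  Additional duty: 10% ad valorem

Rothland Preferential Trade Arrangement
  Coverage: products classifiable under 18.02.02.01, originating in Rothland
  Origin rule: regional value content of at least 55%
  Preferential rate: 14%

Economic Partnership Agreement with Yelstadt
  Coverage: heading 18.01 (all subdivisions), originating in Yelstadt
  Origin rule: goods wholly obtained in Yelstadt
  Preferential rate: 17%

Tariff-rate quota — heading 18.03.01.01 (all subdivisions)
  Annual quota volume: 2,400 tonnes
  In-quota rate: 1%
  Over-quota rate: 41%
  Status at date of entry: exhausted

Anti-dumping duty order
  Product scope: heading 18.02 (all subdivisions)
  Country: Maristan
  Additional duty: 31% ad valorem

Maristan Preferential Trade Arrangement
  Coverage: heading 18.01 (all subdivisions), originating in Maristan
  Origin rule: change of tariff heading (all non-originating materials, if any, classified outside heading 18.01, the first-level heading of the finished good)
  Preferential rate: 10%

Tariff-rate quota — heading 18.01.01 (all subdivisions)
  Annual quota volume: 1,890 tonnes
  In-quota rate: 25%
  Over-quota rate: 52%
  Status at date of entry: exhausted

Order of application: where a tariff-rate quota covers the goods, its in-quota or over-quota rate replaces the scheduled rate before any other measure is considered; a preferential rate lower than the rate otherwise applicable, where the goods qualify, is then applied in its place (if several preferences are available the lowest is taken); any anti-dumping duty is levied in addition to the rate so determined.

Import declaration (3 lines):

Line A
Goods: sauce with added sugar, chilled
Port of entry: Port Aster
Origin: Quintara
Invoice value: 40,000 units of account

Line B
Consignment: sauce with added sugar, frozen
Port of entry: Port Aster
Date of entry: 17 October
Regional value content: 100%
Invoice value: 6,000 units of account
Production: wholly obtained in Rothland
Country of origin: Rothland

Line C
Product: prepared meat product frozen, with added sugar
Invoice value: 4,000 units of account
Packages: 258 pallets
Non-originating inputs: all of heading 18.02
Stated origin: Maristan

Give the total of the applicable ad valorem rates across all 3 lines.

Line A: sauce → 18.02; chilled → 18.02.02; with added sugar → 18.02.02.02. Scheduled 26%. No special measure applies. → 26%.
Line B: sauce → 18.02; frozen → 18.02.01; with added sugar → 18.02.01.02. Scheduled 25%. Rothland agreement on 18.02.02.01: 18.02.01.02 not covered; Rothland agreement on 18.02.02.01: 18.02.01.02 not covered. → 25%.
Line C: prepared meat product → 18.01; frozen → 18.01.02; with added sugar → 18.01.02.02. Scheduled 9%. Maristan agreement on 18.01: CTH met → 10% available; preference 10% not lower than 9% → no reduction. → 9%.
Sum: 26% + 25% + 9% = 60%.

60%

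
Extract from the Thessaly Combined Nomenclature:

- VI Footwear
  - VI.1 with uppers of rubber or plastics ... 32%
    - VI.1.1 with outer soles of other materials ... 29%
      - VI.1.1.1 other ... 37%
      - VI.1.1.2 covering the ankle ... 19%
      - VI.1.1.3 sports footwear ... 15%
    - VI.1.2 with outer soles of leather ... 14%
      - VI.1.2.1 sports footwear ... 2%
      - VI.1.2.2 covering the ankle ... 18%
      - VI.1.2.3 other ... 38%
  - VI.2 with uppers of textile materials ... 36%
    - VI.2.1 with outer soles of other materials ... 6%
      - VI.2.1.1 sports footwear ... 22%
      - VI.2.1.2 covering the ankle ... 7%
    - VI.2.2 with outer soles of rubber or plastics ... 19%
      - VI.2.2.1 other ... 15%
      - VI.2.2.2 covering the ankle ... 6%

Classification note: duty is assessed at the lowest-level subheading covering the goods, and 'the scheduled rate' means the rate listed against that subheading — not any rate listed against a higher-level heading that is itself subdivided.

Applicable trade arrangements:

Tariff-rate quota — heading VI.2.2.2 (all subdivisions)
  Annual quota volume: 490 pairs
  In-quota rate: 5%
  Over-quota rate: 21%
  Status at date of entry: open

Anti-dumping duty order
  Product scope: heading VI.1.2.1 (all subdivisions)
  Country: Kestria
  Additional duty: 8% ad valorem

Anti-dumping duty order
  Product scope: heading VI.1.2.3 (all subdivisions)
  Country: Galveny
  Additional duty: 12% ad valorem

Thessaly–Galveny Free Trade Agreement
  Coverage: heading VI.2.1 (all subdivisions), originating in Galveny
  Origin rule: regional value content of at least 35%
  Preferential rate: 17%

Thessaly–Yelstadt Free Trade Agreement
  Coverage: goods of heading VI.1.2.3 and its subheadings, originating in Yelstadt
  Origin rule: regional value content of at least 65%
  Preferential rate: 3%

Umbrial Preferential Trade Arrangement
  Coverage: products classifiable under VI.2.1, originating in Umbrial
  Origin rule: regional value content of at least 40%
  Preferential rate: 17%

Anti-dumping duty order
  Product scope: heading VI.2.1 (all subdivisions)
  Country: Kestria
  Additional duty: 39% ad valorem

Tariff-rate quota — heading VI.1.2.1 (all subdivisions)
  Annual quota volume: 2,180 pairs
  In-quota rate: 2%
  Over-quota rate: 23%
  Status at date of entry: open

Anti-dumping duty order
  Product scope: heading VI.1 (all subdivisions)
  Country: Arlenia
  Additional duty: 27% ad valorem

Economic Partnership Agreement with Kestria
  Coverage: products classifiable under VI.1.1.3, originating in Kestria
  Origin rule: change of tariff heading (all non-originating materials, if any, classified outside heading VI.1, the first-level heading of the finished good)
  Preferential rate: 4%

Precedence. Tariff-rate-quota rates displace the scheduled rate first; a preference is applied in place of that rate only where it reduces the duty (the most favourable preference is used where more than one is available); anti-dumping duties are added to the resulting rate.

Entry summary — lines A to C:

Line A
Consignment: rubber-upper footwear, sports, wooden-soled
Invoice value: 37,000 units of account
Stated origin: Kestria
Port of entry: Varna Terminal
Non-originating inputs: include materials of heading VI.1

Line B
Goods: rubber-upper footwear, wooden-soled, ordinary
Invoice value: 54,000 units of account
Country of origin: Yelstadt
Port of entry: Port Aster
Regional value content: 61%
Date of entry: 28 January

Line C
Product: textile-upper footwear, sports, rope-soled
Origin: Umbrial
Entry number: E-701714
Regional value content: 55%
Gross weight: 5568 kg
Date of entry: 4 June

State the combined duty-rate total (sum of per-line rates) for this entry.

69%

Line A: rubber-upper → VI.1; wooden-soled → VI.1.1; sports → VI.1.1.3. Scheduled 15%. Kestria agreement on VI.1.1.3: CTH not met. → 15%.
Line B: rubber-upper → VI.1; wooden-soled → VI.1.1; ordinary → VI.1.1.1. Scheduled 37%. Yelstadt agreement on VI.1.2.3: VI.1.1.1 not covered. → 37%.
Line C: textile-upper → VI.2; rope-soled → VI.2.1; sports → VI.2.1.1. Scheduled 22%. Umbrial agreement on VI.2.1: RVC ≥ 40% → 17% available; preferential 17%. → 17%.
Sum: 15% + 37% + 17% = 69%.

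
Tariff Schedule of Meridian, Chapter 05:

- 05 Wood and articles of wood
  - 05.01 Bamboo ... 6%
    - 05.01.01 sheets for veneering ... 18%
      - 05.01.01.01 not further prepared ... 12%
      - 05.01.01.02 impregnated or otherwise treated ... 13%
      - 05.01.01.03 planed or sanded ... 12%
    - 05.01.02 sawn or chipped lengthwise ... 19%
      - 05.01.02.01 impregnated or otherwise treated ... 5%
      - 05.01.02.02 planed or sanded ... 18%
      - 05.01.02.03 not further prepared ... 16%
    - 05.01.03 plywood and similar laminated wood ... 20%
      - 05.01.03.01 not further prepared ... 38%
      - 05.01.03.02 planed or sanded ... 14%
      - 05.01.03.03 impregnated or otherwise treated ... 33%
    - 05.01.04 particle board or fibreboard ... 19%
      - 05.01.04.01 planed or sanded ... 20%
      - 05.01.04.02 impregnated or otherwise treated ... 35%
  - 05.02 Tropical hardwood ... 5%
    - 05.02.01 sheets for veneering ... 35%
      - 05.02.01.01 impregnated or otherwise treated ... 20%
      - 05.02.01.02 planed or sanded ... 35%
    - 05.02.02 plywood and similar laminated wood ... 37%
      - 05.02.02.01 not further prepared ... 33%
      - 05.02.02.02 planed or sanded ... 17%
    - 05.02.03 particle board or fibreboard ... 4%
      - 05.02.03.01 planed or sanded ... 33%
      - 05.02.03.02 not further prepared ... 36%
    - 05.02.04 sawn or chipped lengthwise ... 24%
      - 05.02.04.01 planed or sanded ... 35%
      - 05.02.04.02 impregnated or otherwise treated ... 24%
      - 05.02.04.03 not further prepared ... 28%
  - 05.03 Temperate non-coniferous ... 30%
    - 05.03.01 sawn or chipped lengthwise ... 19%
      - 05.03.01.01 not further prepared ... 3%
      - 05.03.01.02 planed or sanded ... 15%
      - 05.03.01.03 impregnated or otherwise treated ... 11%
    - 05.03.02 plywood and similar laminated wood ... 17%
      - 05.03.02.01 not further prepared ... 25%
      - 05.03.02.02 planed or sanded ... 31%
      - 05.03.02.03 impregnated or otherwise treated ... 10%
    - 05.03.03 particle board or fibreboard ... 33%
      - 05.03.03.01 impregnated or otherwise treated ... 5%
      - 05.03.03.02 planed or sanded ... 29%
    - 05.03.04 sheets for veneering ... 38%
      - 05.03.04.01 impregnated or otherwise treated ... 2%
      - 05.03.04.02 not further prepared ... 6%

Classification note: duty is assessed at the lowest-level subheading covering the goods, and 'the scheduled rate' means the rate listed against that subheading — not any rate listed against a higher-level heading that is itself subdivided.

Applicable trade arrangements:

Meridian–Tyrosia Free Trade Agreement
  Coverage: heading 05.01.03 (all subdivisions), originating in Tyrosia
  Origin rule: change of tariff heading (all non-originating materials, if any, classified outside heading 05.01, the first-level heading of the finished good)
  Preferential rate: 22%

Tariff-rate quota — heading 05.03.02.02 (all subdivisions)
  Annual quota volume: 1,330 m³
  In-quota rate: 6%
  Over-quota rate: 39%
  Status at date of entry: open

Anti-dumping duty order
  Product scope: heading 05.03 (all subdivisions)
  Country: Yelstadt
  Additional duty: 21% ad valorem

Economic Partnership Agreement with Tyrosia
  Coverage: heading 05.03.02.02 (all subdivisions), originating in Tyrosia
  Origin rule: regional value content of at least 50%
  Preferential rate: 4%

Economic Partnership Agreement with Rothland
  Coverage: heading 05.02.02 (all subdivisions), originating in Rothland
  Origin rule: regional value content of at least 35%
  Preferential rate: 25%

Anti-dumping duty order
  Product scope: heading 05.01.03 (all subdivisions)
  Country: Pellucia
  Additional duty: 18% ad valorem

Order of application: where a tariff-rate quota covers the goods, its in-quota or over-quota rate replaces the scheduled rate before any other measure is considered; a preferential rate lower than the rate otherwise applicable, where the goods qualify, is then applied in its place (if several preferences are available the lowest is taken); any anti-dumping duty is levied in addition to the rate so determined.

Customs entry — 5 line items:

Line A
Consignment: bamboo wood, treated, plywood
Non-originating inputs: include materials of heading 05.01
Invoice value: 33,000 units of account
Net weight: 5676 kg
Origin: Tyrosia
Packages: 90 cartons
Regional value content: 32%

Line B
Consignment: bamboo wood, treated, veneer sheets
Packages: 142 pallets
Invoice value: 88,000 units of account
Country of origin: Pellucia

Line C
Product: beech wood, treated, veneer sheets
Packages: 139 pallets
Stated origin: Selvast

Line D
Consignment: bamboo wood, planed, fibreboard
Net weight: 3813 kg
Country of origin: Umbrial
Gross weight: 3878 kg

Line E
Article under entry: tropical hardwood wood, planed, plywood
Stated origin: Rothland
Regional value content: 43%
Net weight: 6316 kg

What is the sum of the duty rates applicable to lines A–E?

85%

Line A: bamboo → 05.01; plywood → 05.01.03; treated → 05.01.03.03. Scheduled 33%. Tyrosia agreement on 05.01.03: CTH not met; Tyrosia agreement on 05.03.02.02: 05.01.03.03 not covered. → 33%.
Line B: bamboo → 05.01; veneer sheets → 05.01.01; treated → 05.01.01.02. Scheduled 13%. No special measure applies. → 13%.
Line C: beech → 05.03; veneer sheets → 05.03.04; treated → 05.03.04.01. Scheduled 2%. No special measure applies. → 2%.
Line D: bamboo → 05.01; fibreboard → 05.01.04; planed → 05.01.04.01. Scheduled 20%. No special measure applies. → 20%.
Line E: tropical hardwood → 05.02; plywood → 05.02.02; planed → 05.02.02.02. Scheduled 17%. Rothland agreement on 05.02.02: RVC ≥ 35% → 25% available; preference 25% not lower than 17% → no reduction. → 17%.
Sum: 33% + 13% + 2% + 20% + 17% = 85%.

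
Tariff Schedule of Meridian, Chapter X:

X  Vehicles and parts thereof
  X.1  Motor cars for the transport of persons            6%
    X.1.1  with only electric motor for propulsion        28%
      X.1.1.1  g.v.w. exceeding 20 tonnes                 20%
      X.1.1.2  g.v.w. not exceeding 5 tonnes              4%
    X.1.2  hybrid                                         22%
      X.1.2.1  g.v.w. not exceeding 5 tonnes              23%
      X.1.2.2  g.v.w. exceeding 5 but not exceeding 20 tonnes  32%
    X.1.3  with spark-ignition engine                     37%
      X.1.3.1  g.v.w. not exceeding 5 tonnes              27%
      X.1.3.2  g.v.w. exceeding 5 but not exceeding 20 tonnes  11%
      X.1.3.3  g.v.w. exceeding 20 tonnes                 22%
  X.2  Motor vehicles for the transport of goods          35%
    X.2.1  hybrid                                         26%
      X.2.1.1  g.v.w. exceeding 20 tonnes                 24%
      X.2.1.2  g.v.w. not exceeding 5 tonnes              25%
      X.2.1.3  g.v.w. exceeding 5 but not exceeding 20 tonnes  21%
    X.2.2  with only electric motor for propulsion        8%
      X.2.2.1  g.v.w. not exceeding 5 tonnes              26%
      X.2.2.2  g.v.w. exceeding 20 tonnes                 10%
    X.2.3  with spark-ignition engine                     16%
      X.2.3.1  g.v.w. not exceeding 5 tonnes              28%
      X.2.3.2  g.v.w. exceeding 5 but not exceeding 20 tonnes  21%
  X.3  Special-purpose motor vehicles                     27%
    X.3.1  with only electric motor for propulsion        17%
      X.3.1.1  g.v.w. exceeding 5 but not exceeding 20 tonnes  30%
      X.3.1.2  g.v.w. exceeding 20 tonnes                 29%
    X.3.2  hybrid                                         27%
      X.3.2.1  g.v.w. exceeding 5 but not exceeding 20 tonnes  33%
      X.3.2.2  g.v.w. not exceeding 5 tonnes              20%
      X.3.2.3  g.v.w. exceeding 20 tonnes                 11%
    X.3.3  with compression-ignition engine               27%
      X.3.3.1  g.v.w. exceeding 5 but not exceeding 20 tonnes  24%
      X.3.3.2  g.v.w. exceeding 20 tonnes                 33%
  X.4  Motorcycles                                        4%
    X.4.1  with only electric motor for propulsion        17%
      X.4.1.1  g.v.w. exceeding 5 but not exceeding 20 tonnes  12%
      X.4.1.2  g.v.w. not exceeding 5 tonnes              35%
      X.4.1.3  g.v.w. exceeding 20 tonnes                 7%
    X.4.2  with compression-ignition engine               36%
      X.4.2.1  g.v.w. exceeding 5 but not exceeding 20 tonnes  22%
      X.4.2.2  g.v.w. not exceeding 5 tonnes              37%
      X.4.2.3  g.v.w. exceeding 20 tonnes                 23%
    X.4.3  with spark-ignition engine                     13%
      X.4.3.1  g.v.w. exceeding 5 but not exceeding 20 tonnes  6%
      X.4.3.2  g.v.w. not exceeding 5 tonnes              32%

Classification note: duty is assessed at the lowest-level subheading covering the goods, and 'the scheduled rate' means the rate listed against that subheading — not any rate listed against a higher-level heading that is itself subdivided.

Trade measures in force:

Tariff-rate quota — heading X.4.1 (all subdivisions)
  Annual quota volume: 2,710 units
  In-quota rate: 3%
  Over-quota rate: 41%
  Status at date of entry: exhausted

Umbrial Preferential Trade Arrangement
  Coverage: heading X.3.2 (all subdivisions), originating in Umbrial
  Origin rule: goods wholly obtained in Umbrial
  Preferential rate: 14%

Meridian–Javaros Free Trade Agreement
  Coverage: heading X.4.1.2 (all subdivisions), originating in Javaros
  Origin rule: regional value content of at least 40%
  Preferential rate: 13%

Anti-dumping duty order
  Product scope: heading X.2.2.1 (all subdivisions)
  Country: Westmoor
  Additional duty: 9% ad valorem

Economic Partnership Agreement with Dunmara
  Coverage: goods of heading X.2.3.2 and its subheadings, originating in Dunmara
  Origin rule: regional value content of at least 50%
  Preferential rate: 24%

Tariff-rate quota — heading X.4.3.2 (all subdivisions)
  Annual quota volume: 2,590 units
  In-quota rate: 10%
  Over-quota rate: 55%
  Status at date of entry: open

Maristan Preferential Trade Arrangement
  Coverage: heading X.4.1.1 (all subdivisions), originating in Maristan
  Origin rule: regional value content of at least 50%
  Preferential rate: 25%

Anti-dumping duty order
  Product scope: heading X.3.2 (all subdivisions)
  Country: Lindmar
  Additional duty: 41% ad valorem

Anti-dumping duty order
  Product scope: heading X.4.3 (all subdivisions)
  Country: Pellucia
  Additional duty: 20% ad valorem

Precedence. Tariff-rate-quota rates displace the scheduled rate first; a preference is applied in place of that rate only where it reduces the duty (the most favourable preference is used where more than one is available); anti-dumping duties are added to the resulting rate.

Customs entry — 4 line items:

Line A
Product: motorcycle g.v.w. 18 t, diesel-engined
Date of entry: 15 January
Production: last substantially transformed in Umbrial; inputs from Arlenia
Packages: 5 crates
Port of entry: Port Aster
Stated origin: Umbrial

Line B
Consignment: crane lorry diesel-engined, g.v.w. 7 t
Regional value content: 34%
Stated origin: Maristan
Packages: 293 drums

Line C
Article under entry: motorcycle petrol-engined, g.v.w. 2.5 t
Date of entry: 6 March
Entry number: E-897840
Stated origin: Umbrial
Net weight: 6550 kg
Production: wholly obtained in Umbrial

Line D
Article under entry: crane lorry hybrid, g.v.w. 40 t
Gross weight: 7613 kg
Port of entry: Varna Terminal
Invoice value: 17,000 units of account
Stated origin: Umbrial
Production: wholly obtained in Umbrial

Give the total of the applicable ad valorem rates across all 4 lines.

67%

Line A: motorcycle → X.4; diesel-engined → X.4.2; g.v.w. 18 t → X.4.2.1. Scheduled 22%. Umbrial agreement on X.3.2: X.4.2.1 not covered. → 22%.
Line B: crane lorry → X.3; diesel-engined → X.3.3; g.v.w. 7 t → X.3.3.1. Scheduled 24%. Maristan agreement on X.4.1.1: X.3.3.1 not covered. → 24%.
Line C: motorcycle → X.4; petrol-engined → X.4.3; g.v.w. 2.5 t → X.4.3.2. Scheduled 32%. quota on X.4.3.2 open → in-quota 10%; Umbrial agreement on X.3.2: X.4.3.2 not covered. → 10%.
Line D: crane lorry → X.3; hybrid → X.3.2; g.v.w. 40 t → X.3.2.3. Scheduled 11%. Umbrial agreement on X.3.2: wholly obtained → 14% available; preference 14% not lower than 11% → no reduction. → 11%.
Sum: 22% + 24% + 10% + 11% = 67%.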